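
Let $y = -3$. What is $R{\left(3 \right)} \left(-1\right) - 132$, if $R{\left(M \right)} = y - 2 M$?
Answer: $-123$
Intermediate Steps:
$R{\left(M \right)} = -3 - 2 M$
$R{\left(3 \right)} \left(-1\right) - 132 = \left(-3 - 6\right) \left(-1\right) - 132 = \left(-9\right) \left(-1\right) - 132 = 9 - 132 = -123$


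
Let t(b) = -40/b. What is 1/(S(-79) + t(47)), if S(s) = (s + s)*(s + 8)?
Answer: 47/527206 ≈ 8.9149e-5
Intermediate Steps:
S(s) = 2*s*(8 + s) (S(s) = (2*s)*(8 + s) = 2*s*(8 + s))
1/(S(-79) + t(47)) = 1/(2*(-79)*(8 - 79) - 40/47) = 1/(2*(-79)*(-71) - 40*1/47) = 1/(11218 - 40/47) = 1/(527206/47) = 47/527206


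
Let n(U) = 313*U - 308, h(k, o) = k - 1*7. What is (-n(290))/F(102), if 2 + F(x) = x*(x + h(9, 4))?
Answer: -45231/5303 ≈ -8.5293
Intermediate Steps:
h(k, o) = -7 + k (h(k, o) = k - 7 = -7 + k)
n(U) = -308 + 313*U
F(x) = -2 + x*(2 + x) (F(x) = -2 + x*(x + (-7 + 9)) = -2 + x*(x + 2) = -2 + x*(2 + x))
(-n(290))/F(102) = (-(-308 + 313*290))/(-2 + 102**2 + 2*102) = (-(-308 + 90770))/(-2 + 10404 + 204) = -1*90462/10606 = -90462*1/10606 = -45231/5303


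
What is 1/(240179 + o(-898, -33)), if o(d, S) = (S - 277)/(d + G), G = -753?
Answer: 1651/396535839 ≈ 4.1636e-6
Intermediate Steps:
o(d, S) = (-277 + S)/(-753 + d) (o(d, S) = (S - 277)/(d - 753) = (-277 + S)/(-753 + d))
1/(240179 + o(-898, -33)) = 1/(240179 + (-277 - 33)/(-753 - 898)) = 1/(240179 - 310/(-1651)) = 1/(240179 - 1/1651*(-310)) = 1/(240179 + 310/1651) = 1/(396535839/1651) = 1651/396535839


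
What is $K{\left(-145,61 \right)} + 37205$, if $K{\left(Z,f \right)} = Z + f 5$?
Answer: $37365$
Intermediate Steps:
$K{\left(Z,f \right)} = Z + 5 f$
$K{\left(-145,61 \right)} + 37205 = \left(-145 + 5 \cdot 61\right) + 37205 = \left(-145 + 305\right) + 37205 = 160 + 37205 = 37365$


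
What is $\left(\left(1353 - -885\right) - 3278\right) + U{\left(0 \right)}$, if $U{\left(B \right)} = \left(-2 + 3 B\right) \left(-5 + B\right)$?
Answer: $-1030$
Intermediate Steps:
$U{\left(B \right)} = \left(-5 + B\right) \left(-2 + 3 B\right)$
$\left(\left(1353 - -885\right) - 3278\right) + U{\left(0 \right)} = \left(\left(1353 - -885\right) - 3278\right) + \left(10 - 0 + 3 \cdot 0^{2}\right) = \left(\left(1353 + 885\right) - 3278\right) + \left(10 + 0 + 3 \cdot 0\right) = \left(2238 - 3278\right) + \left(10 + 0 + 0\right) = -1040 + 10 = -1030$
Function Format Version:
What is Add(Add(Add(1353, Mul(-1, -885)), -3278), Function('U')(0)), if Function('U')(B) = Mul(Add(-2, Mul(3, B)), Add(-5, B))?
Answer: -1030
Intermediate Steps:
Function('U')(B) = Mul(Add(-5, B), Add(-2, Mul(3, B)))
Add(Add(Add(1353, Mul(-1, -885)), -3278), Function('U')(0)) = Add(Add(Add(1353, Mul(-1, -885)), -3278), Add(10, Mul(-17, 0), Mul(3, Pow(0, 2)))) = Add(Add(Add(1353, 885), -3278), Add(10, 0, Mul(3, 0))) = Add(Add(2238, -3278), Add(10, 0, 0)) = Add(-1040, 10) = -1030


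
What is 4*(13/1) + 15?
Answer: 67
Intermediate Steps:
4*(13/1) + 15 = 4*(13*1) + 15 = 4*13 + 15 = 52 + 15 = 67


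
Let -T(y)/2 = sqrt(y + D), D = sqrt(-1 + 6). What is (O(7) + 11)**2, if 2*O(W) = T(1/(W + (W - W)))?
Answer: (77 - sqrt(7)*sqrt(1 + 7*sqrt(5)))**2/49 ≈ 89.447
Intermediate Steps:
D = sqrt(5) ≈ 2.2361
T(y) = -2*sqrt(y + sqrt(5))
O(W) = -sqrt(sqrt(5) + 1/W) (O(W) = (-2*sqrt(1/(W + (W - W)) + sqrt(5)))/2 = (-2*sqrt(1/(W + 0) + sqrt(5)))/2 = (-2*sqrt(1/W + sqrt(5)))/2 = (-2*sqrt(sqrt(5) + 1/W))/2 = -sqrt(sqrt(5) + 1/W))
(O(7) + 11)**2 = (-sqrt(sqrt(5) + 1/7) + 11)**2 = (-sqrt(1/7 + sqrt(5)) + 11)**2 = (11 - sqrt(1/7 + sqrt(5)))**2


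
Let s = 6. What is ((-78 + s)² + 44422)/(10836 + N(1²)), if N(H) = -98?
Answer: 24803/5369 ≈ 4.6197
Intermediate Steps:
((-78 + s)² + 44422)/(10836 + N(1²)) = ((-78 + 6)² + 44422)/(10836 - 98) = ((-72)² + 44422)/10738 = (5184 + 44422)*(1/10738) = 49606*(1/10738) = 24803/5369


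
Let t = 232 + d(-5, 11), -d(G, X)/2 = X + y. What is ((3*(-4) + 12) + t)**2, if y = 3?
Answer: 41616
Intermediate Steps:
d(G, X) = -6 - 2*X (d(G, X) = -2*(X + 3) = -2*(3 + X) = -6 - 2*X)
t = 204 (t = 232 + (-6 - 2*11) = 232 + (-6 - 22) = 232 - 28 = 204)
((3*(-4) + 12) + t)**2 = ((3*(-4) + 12) + 204)**2 = ((-12 + 12) + 204)**2 = (0 + 204)**2 = 204**2 = 41616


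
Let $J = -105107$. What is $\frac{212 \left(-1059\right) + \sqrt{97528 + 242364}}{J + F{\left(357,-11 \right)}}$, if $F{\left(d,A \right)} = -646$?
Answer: $\frac{74836}{35251} - \frac{2 \sqrt{84973}}{105753} \approx 2.1174$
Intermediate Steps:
$\frac{212 \left(-1059\right) + \sqrt{97528 + 242364}}{J + F{\left(357,-11 \right)}} = \frac{212 \left(-1059\right) + \sqrt{97528 + 242364}}{-105107 - 646} = \frac{-224508 + \sqrt{339892}}{-105753} = \left(-224508 + 2 \sqrt{84973}\right) \left(- \frac{1}{105753}\right) = \frac{74836}{35251} - \frac{2 \sqrt{84973}}{105753}$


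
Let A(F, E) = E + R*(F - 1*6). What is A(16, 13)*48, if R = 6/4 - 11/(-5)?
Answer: 2400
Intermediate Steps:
R = 37/10 (R = 6*(¼) - 11*(-⅕) = 3/2 + 11/5 = 37/10 ≈ 3.7000)
A(F, E) = -111/5 + E + 37*F/10 (A(F, E) = E + 37*(F - 1*6)/10 = E + 37*(F - 6)/10 = E + 37*(-6 + F)/10 = E + (-111/5 + 37*F/10) = -111/5 + E + 37*F/10)
A(16, 13)*48 = (-111/5 + 13 + (37/10)*16)*48 = (-111/5 + 13 + 296/5)*48 = 50*48 = 2400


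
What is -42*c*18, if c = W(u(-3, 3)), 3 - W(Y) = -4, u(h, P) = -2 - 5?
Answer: -5292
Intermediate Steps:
u(h, P) = -7
W(Y) = 7 (W(Y) = 3 - 1*(-4) = 3 + 4 = 7)
c = 7
-42*c*18 = -42*7*18 = -294*18 = -5292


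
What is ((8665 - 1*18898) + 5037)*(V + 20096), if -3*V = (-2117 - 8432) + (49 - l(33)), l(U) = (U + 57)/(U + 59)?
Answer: -2819949738/23 ≈ -1.2261e+8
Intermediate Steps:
l(U) = (57 + U)/(59 + U)
V = 161015/46 (V = -((-2117 - 8432) + (49 - (57 + 33)/(59 + 33)))/3 = -(-10549 + (49 - 90/92))/3 = -(-10549 + (49 - 1*45/46))/3 = -(-10549 + (49 - 45/46))/3 = -(-10549 + 2209/46)/3 = -1/3*(-483045/46) = 161015/46 ≈ 3500.3)
((8665 - 1*18898) + 5037)*(V + 20096) = ((8665 - 1*18898) + 5037)*(161015/46 + 20096) = ((8665 - 18898) + 5037)*(1085431/46) = (-10233 + 5037)*(1085431/46) = -5196*1085431/46 = -2819949738/23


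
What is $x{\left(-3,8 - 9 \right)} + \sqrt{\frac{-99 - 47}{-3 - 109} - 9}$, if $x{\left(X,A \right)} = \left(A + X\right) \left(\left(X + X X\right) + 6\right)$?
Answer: $-48 + \frac{i \sqrt{6034}}{28} \approx -48.0 + 2.7742 i$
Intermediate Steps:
$x{\left(X,A \right)} = \left(A + X\right) \left(6 + X + X^{2}\right)$ ($x{\left(X,A \right)} = \left(A + X\right) \left(\left(X + X^{2}\right) + 6\right) = \left(A + X\right) \left(6 + X + X^{2}\right)$)
$x{\left(-3,8 - 9 \right)} + \sqrt{\frac{-99 - 47}{-3 - 109} - 9} = \left(\left(-3\right)^{2} + \left(-3\right)^{3} + 6 \left(8 - 9\right) + 6 \left(-3\right) + \left(8 - 9\right) \left(-3\right) + \left(8 - 9\right) \left(-3\right)^{2}\right) + \sqrt{\frac{-99 - 47}{-3 - 109} - 9} = \left(9 - 27 + 6 \left(8 - 9\right) - 18 + \left(8 - 9\right) \left(-3\right) + \left(8 - 9\right) 9\right) + \sqrt{- \frac{146}{-112} - 9} = \left(9 - 27 + 6 \left(-1\right) - 18 - -3 - 9\right) + \sqrt{\left(-146\right) \left(- \frac{1}{112}\right) - 9} = \left(9 - 27 - 6 - 18 + 3 - 9\right) + \sqrt{\frac{73}{56} - 9} = -48 + \sqrt{- \frac{431}{56}} = -48 + \frac{i \sqrt{6034}}{28}$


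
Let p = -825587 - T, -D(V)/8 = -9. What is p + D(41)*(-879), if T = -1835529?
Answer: 946654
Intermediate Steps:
D(V) = 72 (D(V) = -8*(-9) = 72)
p = 1009942 (p = -825587 - 1*(-1835529) = -825587 + 1835529 = 1009942)
p + D(41)*(-879) = 1009942 + 72*(-879) = 1009942 - 63288 = 946654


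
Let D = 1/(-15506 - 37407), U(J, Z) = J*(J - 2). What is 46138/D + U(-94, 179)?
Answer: -2441290970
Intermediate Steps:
U(J, Z) = J*(-2 + J)
D = -1/52913 (D = 1/(-52913) = -1/52913 ≈ -1.8899e-5)
46138/D + U(-94, 179) = 46138/(-1/52913) - 94*(-2 - 94) = 46138*(-52913) - 94*(-96) = -2441299994 + 9024 = -2441290970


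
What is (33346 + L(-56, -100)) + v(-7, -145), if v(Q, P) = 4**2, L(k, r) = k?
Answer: 33306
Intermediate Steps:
v(Q, P) = 16
(33346 + L(-56, -100)) + v(-7, -145) = (33346 - 56) + 16 = 33290 + 16 = 33306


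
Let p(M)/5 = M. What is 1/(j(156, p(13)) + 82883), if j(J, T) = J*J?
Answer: 1/107219 ≈ 9.3267e-6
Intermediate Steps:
p(M) = 5*M
j(J, T) = J**2
1/(j(156, p(13)) + 82883) = 1/(156**2 + 82883) = 1/(24336 + 82883) = 1/107219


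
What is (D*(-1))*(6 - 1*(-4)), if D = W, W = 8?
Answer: -80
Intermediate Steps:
D = 8
(D*(-1))*(6 - 1*(-4)) = (8*(-1))*(6 - 1*(-4)) = -8*(6 + 4) = -8*10 = -80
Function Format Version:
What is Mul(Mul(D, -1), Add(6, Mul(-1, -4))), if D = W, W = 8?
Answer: -80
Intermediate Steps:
D = 8
Mul(Mul(D, -1), Add(6, Mul(-1, -4))) = Mul(Mul(8, -1), Add(6, Mul(-1, -4))) = Mul(-8, Add(6, 4)) = Mul(-8, 10) = -80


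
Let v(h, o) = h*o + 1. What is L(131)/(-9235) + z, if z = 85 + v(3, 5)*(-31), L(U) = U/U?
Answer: -3795586/9235 ≈ -411.00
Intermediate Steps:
L(U) = 1
v(h, o) = 1 + h*o
z = -411 (z = 85 + (1 + 3*5)*(-31) = 85 + (1 + 15)*(-31) = 85 + 16*(-31) = 85 - 496 = -411)
L(131)/(-9235) + z = 1/(-9235) - 411 = 1*(-1/9235) - 411 = -1/9235 - 411 = -3795586/9235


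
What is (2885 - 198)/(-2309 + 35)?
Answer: -2687/2274 ≈ -1.1816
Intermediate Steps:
(2885 - 198)/(-2309 + 35) = 2687/(-2274) = 2687*(-1/2274) = -2687/2274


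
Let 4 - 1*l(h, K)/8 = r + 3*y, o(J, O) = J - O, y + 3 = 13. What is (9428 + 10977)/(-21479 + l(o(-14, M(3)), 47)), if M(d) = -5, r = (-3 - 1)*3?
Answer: -20405/21591 ≈ -0.94507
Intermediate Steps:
r = -12 (r = -4*3 = -12)
y = 10 (y = -3 + 13 = 10)
l(h, K) = -112 (l(h, K) = 32 - 8*(-12 + 3*10) = 32 - 8*(-12 + 30) = 32 - 8*18 = 32 - 144 = -112)
(9428 + 10977)/(-21479 + l(o(-14, M(3)), 47)) = (9428 + 10977)/(-21479 - 112) = 20405/(-21591) = 20405*(-1/21591) = -20405/21591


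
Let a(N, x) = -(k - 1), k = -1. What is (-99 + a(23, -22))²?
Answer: 9409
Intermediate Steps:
a(N, x) = 2 (a(N, x) = -(-1 - 1) = -1*(-2) = 2)
(-99 + a(23, -22))² = (-99 + 2)² = (-97)² = 9409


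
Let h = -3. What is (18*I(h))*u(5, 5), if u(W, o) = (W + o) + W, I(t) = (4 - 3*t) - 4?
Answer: 2430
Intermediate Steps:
I(t) = -3*t
u(W, o) = o + 2*W
(18*I(h))*u(5, 5) = (18*(-3*(-3)))*(5 + 2*5) = (18*9)*(5 + 10) = 162*15 = 2430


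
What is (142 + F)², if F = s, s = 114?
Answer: 65536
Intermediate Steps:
F = 114
(142 + F)² = (142 + 114)² = 256² = 65536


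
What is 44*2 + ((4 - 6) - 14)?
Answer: 72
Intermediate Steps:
44*2 + ((4 - 6) - 14) = 88 + (-2 - 14) = 88 - 16 = 72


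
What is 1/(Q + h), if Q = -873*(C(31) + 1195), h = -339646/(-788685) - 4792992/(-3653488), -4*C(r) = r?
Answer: -720362795820/746632631448088343 ≈ -9.6482e-7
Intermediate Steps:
C(r) = -r/4
h = 313815842548/180090698955 (h = -339646*(-1/788685) - 4792992*(-1/3653488) = 339646/788685 + 299562/228343 = 313815842548/180090698955 ≈ 1.7425)
Q = -4145877/4 (Q = -873*(-1/4*31 + 1195) = -873*(-31/4 + 1195) = -873*4749/4 = -4145877/4 ≈ -1.0365e+6)
1/(Q + h) = 1/(-4145877/4 + 313815842548/180090698955) = 1/(-746632631448088343/720362795820) = -720362795820/746632631448088343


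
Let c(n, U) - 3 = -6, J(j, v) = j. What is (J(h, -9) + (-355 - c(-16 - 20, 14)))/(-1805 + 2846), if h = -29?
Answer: -127/347 ≈ -0.36599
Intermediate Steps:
c(n, U) = -3 (c(n, U) = 3 - 6 = -3)
(J(h, -9) + (-355 - c(-16 - 20, 14)))/(-1805 + 2846) = (-29 + (-355 - 1*(-3)))/(-1805 + 2846) = (-29 + (-355 + 3))/1041 = (-29 - 352)*(1/1041) = -381*1/1041 = -127/347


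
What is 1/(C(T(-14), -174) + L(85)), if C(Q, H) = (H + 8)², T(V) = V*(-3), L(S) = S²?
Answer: 1/34781 ≈ 2.8751e-5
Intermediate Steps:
T(V) = -3*V
C(Q, H) = (8 + H)²
1/(C(T(-14), -174) + L(85)) = 1/((8 - 174)² + 85²) = 1/((-166)² + 7225) = 1/(27556 + 7225) = 1/34781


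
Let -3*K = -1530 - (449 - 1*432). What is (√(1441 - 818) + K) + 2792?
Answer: 9923/3 + √623 ≈ 3332.6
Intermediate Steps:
K = 1547/3 (K = -(-1530 - (449 - 1*432))/3 = -(-1530 - (449 - 432))/3 = -(-1530 - 1*17)/3 = -(-1530 - 17)/3 = -⅓*(-1547) = 1547/3 ≈ 515.67)
(√(1441 - 818) + K) + 2792 = (√(1441 - 818) + 1547/3) + 2792 = (√623 + 1547/3) + 2792 = (1547/3 + √623) + 2792 = 9923/3 + √623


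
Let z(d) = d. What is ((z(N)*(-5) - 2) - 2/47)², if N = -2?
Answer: 139876/2209 ≈ 63.321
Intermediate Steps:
((z(N)*(-5) - 2) - 2/47)² = ((-2*(-5) - 2) - 2/47)² = ((10 - 2) - 2*1/47)² = (8 - 2/47)² = (374/47)² = 139876/2209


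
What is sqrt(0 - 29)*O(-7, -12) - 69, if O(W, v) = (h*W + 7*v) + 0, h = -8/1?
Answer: -69 - 28*I*sqrt(29) ≈ -69.0 - 150.78*I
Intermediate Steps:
h = -8 (h = -8*1 = -8)
O(W, v) = -8*W + 7*v (O(W, v) = (-8*W + 7*v) + 0 = -8*W + 7*v)
sqrt(0 - 29)*O(-7, -12) - 69 = sqrt(0 - 29)*(-8*(-7) + 7*(-12)) - 69 = sqrt(-29)*(56 - 84) - 69 = (I*sqrt(29))*(-28) - 69 = -28*I*sqrt(29) - 69 = -69 - 28*I*sqrt(29)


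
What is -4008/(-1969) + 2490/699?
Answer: 2568134/458777 ≈ 5.5978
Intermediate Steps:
-4008/(-1969) + 2490/699 = -4008*(-1/1969) + 2490*(1/699) = 4008/1969 + 830/233 = 2568134/458777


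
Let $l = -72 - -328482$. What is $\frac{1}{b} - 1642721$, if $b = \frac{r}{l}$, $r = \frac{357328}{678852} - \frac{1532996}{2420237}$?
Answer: $- \frac{103557394276850377}{21982369232} \approx -4.7109 \cdot 10^{6}$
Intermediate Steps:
$r = - \frac{43964738464}{410745681981}$ ($r = 357328 \cdot \frac{1}{678852} - \frac{1532996}{2420237} = \frac{89332}{169713} - \frac{1532996}{2420237} = - \frac{43964738464}{410745681981} \approx -0.10704$)
$l = 328410$ ($l = -72 + 328482 = 328410$)
$b = - \frac{21982369232}{67446494709690105}$ ($b = - \frac{43964738464}{410745681981 \cdot 328410} = \left(- \frac{43964738464}{410745681981}\right) \frac{1}{328410} = - \frac{21982369232}{67446494709690105} \approx -3.2592 \cdot 10^{-7}$)
$\frac{1}{b} - 1642721 = \frac{1}{- \frac{21982369232}{67446494709690105}} - 1642721 = - \frac{67446494709690105}{21982369232} - 1642721 = - \frac{103557394276850377}{21982369232}$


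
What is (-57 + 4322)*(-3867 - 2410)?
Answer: -26771405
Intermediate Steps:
(-57 + 4322)*(-3867 - 2410) = 4265*(-6277) = -26771405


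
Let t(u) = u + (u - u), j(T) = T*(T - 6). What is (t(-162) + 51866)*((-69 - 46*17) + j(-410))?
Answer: 8774634136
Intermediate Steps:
j(T) = T*(-6 + T)
t(u) = u (t(u) = u + 0 = u)
(t(-162) + 51866)*((-69 - 46*17) + j(-410)) = (-162 + 51866)*((-69 - 46*17) - 410*(-6 - 410)) = 51704*((-69 - 782) - 410*(-416)) = 51704*(-851 + 170560) = 51704*169709 = 8774634136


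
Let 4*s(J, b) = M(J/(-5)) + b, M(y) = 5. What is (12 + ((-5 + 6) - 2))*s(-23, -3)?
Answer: 11/2 ≈ 5.5000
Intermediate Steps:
s(J, b) = 5/4 + b/4 (s(J, b) = (5 + b)/4 = 5/4 + b/4)
(12 + ((-5 + 6) - 2))*s(-23, -3) = (12 + ((-5 + 6) - 2))*(5/4 + (¼)*(-3)) = (12 + (1 - 2))*(5/4 - ¾) = (12 - 1)*(½) = 11*(½) = 11/2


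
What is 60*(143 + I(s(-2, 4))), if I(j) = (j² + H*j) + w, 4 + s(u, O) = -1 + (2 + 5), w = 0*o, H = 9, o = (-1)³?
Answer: 9900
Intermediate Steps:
o = -1
w = 0 (w = 0*(-1) = 0)
s(u, O) = 2 (s(u, O) = -4 + (-1 + (2 + 5)) = -4 + (-1 + 7) = -4 + 6 = 2)
I(j) = j² + 9*j (I(j) = (j² + 9*j) + 0 = j² + 9*j)
60*(143 + I(s(-2, 4))) = 60*(143 + 2*(9 + 2)) = 60*(143 + 2*11) = 60*(143 + 22) = 60*165 = 9900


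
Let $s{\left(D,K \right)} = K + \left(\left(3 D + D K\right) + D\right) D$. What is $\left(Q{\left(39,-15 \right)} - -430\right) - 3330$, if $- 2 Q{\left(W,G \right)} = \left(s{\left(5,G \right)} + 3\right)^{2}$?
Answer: $- \frac{88169}{2} \approx -44085.0$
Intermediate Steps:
$s{\left(D,K \right)} = K + D \left(4 D + D K\right)$ ($s{\left(D,K \right)} = K + \left(4 D + D K\right) D = K + D \left(4 D + D K\right)$)
$Q{\left(W,G \right)} = - \frac{\left(103 + 26 G\right)^{2}}{2}$ ($Q{\left(W,G \right)} = - \frac{\left(\left(G + 4 \cdot 5^{2} + G 5^{2}\right) + 3\right)^{2}}{2} = - \frac{\left(\left(G + 4 \cdot 25 + G 25\right) + 3\right)^{2}}{2} = - \frac{\left(\left(G + 100 + 25 G\right) + 3\right)^{2}}{2} = - \frac{\left(\left(100 + 26 G\right) + 3\right)^{2}}{2} = - \frac{\left(103 + 26 G\right)^{2}}{2}$)
$\left(Q{\left(39,-15 \right)} - -430\right) - 3330 = \left(- \frac{\left(103 + 26 \left(-15\right)\right)^{2}}{2} - -430\right) - 3330 = \left(- \frac{\left(103 - 390\right)^{2}}{2} + 430\right) - 3330 = \left(- \frac{\left(-287\right)^{2}}{2} + 430\right) - 3330 = \left(\left(- \frac{1}{2}\right) 82369 + 430\right) - 3330 = \left(- \frac{82369}{2} + 430\right) - 3330 = - \frac{81509}{2} - 3330 = - \frac{88169}{2}$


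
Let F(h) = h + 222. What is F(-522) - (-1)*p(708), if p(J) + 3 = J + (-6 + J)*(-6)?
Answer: -3807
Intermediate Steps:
F(h) = 222 + h
p(J) = 33 - 5*J (p(J) = -3 + (J + (-6 + J)*(-6)) = -3 + (J + (36 - 6*J)) = -3 + (36 - 5*J) = 33 - 5*J)
F(-522) - (-1)*p(708) = (222 - 522) - (-1)*(33 - 5*708) = -300 - (-1)*(33 - 3540) = -300 - (-1)*(-3507) = -300 - 1*3507 = -300 - 3507 = -3807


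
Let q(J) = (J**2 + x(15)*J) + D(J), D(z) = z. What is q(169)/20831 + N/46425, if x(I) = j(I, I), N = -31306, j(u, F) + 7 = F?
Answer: 744421564/967079175 ≈ 0.76976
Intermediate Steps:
j(u, F) = -7 + F
x(I) = -7 + I
q(J) = J**2 + 9*J (q(J) = (J**2 + (-7 + 15)*J) + J = (J**2 + 8*J) + J = J**2 + 9*J)
q(169)/20831 + N/46425 = (169*(9 + 169))/20831 - 31306/46425 = (169*178)*(1/20831) - 31306*1/46425 = 30082*(1/20831) - 31306/46425 = 30082/20831 - 31306/46425 = 744421564/967079175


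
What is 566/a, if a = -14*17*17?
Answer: -283/2023 ≈ -0.13989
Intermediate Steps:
a = -4046 (a = -238*17 = -4046)
566/a = 566/(-4046) = 566*(-1/4046) = -283/2023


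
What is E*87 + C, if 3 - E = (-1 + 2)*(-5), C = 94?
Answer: 790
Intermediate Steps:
E = 8 (E = 3 - (-1 + 2)*(-5) = 3 - (-5) = 3 - 1*(-5) = 3 + 5 = 8)
E*87 + C = 8*87 + 94 = 696 + 94 = 790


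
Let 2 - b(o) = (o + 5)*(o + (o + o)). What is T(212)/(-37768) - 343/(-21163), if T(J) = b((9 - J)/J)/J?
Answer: 123418462493709/7615682013527552 ≈ 0.016206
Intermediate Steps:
b(o) = 2 - 3*o*(5 + o) (b(o) = 2 - (o + 5)*(o + (o + o)) = 2 - (5 + o)*(o + 2*o) = 2 - (5 + o)*3*o = 2 - 3*o*(5 + o))
T(J) = (2 - 15*(9 - J)/J - 3*(9 - J)**2/J**2)/J
T(212)/(-37768) - 343/(-21163) = ((-243 - 81*212 + 14*212**2)/212**3)/(-37768) - 343/(-21163) = ((-243 - 17172 + 14*44944)/9528128)*(-1/37768) - 343*(-1/21163) = ((-243 - 17172 + 629216)/9528128)*(-1/37768) + 343/21163 = ((1/9528128)*611801)*(-1/37768) + 343/21163 = (611801/9528128)*(-1/37768) + 343/21163 = -611801/359858338304 + 343/21163 = 123418462493709/7615682013527552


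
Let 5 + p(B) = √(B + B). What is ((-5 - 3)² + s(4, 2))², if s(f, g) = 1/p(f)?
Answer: 1172897/289 - 4332*√2/289 ≈ 4037.3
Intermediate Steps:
p(B) = -5 + √2*√B (p(B) = -5 + √(B + B) = -5 + √(2*B) = -5 + √2*√B)
s(f, g) = 1/(-5 + √2*√f)
((-5 - 3)² + s(4, 2))² = ((-5 - 3)² + 1/(-5 + √2*√4))² = ((-8)² + 1/(-5 + √2*2))² = (64 + 1/(-5 + 2*√2))²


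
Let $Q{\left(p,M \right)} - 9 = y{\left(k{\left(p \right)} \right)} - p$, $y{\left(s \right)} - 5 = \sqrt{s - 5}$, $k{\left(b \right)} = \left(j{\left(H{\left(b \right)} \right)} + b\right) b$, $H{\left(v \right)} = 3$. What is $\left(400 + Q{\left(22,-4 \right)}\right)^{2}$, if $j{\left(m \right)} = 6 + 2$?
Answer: $\left(392 + \sqrt{655}\right)^{2} \approx 1.7438 \cdot 10^{5}$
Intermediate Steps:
$j{\left(m \right)} = 8$
$k{\left(b \right)} = b \left(8 + b\right)$ ($k{\left(b \right)} = \left(8 + b\right) b = b \left(8 + b\right)$)
$y{\left(s \right)} = 5 + \sqrt{-5 + s}$ ($y{\left(s \right)} = 5 + \sqrt{s - 5} = 5 + \sqrt{-5 + s}$)
$Q{\left(p,M \right)} = 14 + \sqrt{-5 + p \left(8 + p\right)} - p$ ($Q{\left(p,M \right)} = 9 - \left(-5 + p - \sqrt{-5 + p \left(8 + p\right)}\right) = 9 + \left(5 + \sqrt{-5 + p \left(8 + p\right)} - p\right) = 14 + \sqrt{-5 + p \left(8 + p\right)} - p$)
$\left(400 + Q{\left(22,-4 \right)}\right)^{2} = \left(400 + \left(14 + \sqrt{-5 + 22 \left(8 + 22\right)} - 22\right)\right)^{2} = \left(400 + \left(14 + \sqrt{-5 + 22 \cdot 30} - 22\right)\right)^{2} = \left(400 + \left(14 + \sqrt{-5 + 660} - 22\right)\right)^{2} = \left(400 + \left(14 + \sqrt{655} - 22\right)\right)^{2} = \left(400 - \left(8 - \sqrt{655}\right)\right)^{2} = \left(392 + \sqrt{655}\right)^{2}$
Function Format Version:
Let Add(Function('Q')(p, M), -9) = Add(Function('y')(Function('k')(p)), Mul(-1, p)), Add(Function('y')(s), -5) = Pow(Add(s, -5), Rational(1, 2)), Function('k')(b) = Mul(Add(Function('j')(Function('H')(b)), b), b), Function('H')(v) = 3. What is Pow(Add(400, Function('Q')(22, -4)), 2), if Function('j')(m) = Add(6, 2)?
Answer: Pow(Add(392, Pow(655, Rational(1, 2))), 2) ≈ 1.7438e+5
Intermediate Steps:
Function('j')(m) = 8
Function('k')(b) = Mul(b, Add(8, b)) (Function('k')(b) = Mul(Add(8, b), b) = Mul(b, Add(8, b)))
Function('y')(s) = Add(5, Pow(Add(-5, s), Rational(1, 2))) (Function('y')(s) = Add(5, Pow(Add(s, -5), Rational(1, 2))) = Add(5, Pow(Add(-5, s), Rational(1, 2))))
Function('Q')(p, M) = Add(14, Pow(Add(-5, Mul(p, Add(8, p))), Rational(1, 2)), Mul(-1, p)) (Function('Q')(p, M) = Add(9, Add(Add(5, Pow(Add(-5, Mul(p, Add(8, p))), Rational(1, 2))), Mul(-1, p))) = Add(9, Add(5, Pow(Add(-5, Mul(p, Add(8, p))), Rational(1, 2)), Mul(-1, p))) = Add(14, Pow(Add(-5, Mul(p, Add(8, p))), Rational(1, 2)), Mul(-1, p)))
Pow(Add(400, Function('Q')(22, -4)), 2) = Pow(Add(400, Add(14, Pow(Add(-5, Mul(22, Add(8, 22))), Rational(1, 2)), Mul(-1, 22))), 2) = Pow(Add(400, Add(14, Pow(Add(-5, Mul(22, 30)), Rational(1, 2)), -22)), 2) = Pow(Add(400, Add(14, Pow(Add(-5, 660), Rational(1, 2)), -22)), 2) = Pow(Add(400, Add(14, Pow(655, Rational(1, 2)), -22)), 2) = Pow(Add(400, Add(-8, Pow(655, Rational(1, 2)))), 2) = Pow(Add(392, Pow(655, Rational(1, 2))), 2)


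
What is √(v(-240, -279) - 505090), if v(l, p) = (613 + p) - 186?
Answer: I*√504942 ≈ 710.59*I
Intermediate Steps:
v(l, p) = 427 + p
√(v(-240, -279) - 505090) = √((427 - 279) - 505090) = √(148 - 505090) = √(-504942) = I*√504942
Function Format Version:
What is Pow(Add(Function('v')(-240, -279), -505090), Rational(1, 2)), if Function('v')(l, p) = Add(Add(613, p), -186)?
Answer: Mul(I, Pow(504942, Rational(1, 2))) ≈ Mul(710.59, I)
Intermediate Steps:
Function('v')(l, p) = Add(427, p)
Pow(Add(Function('v')(-240, -279), -505090), Rational(1, 2)) = Pow(Add(Add(427, -279), -505090), Rational(1, 2)) = Pow(Add(148, -505090), Rational(1, 2)) = Pow(-504942, Rational(1, 2)) = Mul(I, Pow(504942, Rational(1, 2)))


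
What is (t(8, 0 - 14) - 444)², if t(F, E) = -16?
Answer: 211600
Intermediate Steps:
(t(8, 0 - 14) - 444)² = (-16 - 444)² = (-460)² = 211600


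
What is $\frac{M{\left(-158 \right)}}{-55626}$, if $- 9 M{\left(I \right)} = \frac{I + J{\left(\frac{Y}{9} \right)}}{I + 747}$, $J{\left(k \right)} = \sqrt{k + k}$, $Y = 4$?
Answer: $- \frac{79}{147436713} + \frac{\sqrt{2}}{442310139} \approx -5.3263 \cdot 10^{-7}$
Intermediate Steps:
$J{\left(k \right)} = \sqrt{2} \sqrt{k}$ ($J{\left(k \right)} = \sqrt{2 k} = \sqrt{2} \sqrt{k}$)
$M{\left(I \right)} = - \frac{I + \frac{2 \sqrt{2}}{3}}{9 \left(747 + I\right)}$ ($M{\left(I \right)} = - \frac{\left(I + \sqrt{2} \sqrt{\frac{4}{9}}\right) \frac{1}{I + 747}}{9} = - \frac{\left(I + \sqrt{2} \sqrt{4 \cdot \frac{1}{9}}\right) \frac{1}{747 + I}}{9} = - \frac{\left(I + \sqrt{2} \sqrt{\frac{4}{9}}\right) \frac{1}{747 + I}}{9} = - \frac{\left(I + \sqrt{2} \cdot \frac{2}{3}\right) \frac{1}{747 + I}}{9} = - \frac{\left(I + \frac{2 \sqrt{2}}{3}\right) \frac{1}{747 + I}}{9} = - \frac{\frac{1}{747 + I} \left(I + \frac{2 \sqrt{2}}{3}\right)}{9} = - \frac{I + \frac{2 \sqrt{2}}{3}}{9 \left(747 + I\right)}$)
$\frac{M{\left(-158 \right)}}{-55626} = \frac{\frac{1}{27} \frac{1}{747 - 158} \left(\left(-3\right) \left(-158\right) - 2 \sqrt{2}\right)}{-55626} = \frac{474 - 2 \sqrt{2}}{27 \cdot 589} \left(- \frac{1}{55626}\right) = \frac{1}{27} \cdot \frac{1}{589} \left(474 - 2 \sqrt{2}\right) \left(- \frac{1}{55626}\right) = \left(\frac{158}{5301} - \frac{2 \sqrt{2}}{15903}\right) \left(- \frac{1}{55626}\right) = - \frac{79}{147436713} + \frac{\sqrt{2}}{442310139}$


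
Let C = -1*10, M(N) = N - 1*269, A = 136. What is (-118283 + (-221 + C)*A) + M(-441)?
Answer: -150409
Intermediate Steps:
M(N) = -269 + N (M(N) = N - 269 = -269 + N)
C = -10
(-118283 + (-221 + C)*A) + M(-441) = (-118283 + (-221 - 10)*136) + (-269 - 441) = (-118283 - 231*136) - 710 = (-118283 - 31416) - 710 = -149699 - 710 = -150409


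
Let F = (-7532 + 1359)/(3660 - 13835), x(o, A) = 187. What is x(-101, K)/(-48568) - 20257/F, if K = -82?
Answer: -10010593260151/299810264 ≈ -33390.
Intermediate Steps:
F = 6173/10175 (F = -6173/(-10175) = -6173*(-1/10175) = 6173/10175 ≈ 0.60668)
x(-101, K)/(-48568) - 20257/F = 187/(-48568) - 20257/6173/10175 = 187*(-1/48568) - 20257*10175/6173 = -187/48568 - 206114975/6173 = -10010593260151/299810264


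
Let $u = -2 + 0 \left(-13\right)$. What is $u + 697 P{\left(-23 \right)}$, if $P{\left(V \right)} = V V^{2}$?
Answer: $-8480401$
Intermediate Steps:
$P{\left(V \right)} = V^{3}$
$u = -2$ ($u = -2 + 0 = -2$)
$u + 697 P{\left(-23 \right)} = -2 + 697 \left(-23\right)^{3} = -2 + 697 \left(-12167\right) = -2 - 8480399 = -8480401$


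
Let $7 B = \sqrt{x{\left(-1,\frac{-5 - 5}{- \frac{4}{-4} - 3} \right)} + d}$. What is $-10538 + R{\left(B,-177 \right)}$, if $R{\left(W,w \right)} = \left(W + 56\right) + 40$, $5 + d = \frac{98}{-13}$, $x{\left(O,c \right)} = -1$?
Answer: $-10442 + \frac{4 i \sqrt{143}}{91} \approx -10442.0 + 0.52564 i$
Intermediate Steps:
$d = - \frac{163}{13}$ ($d = -5 + \frac{98}{-13} = -5 + 98 \left(- \frac{1}{13}\right) = -5 - \frac{98}{13} = - \frac{163}{13} \approx -12.538$)
$B = \frac{4 i \sqrt{143}}{91}$ ($B = \frac{\sqrt{-1 - \frac{163}{13}}}{7} = \frac{\sqrt{- \frac{176}{13}}}{7} = \frac{\frac{4}{13} i \sqrt{143}}{7} = \frac{4 i \sqrt{143}}{91} \approx 0.52564 i$)
$R{\left(W,w \right)} = 96 + W$ ($R{\left(W,w \right)} = \left(56 + W\right) + 40 = 96 + W$)
$-10538 + R{\left(B,-177 \right)} = -10538 + \left(96 + \frac{4 i \sqrt{143}}{91}\right) = -10442 + \frac{4 i \sqrt{143}}{91}$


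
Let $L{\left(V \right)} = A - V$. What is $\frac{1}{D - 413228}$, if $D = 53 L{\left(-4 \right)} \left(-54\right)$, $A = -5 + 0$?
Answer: $- \frac{1}{410366} \approx -2.4368 \cdot 10^{-6}$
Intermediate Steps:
$A = -5$
$L{\left(V \right)} = -5 - V$
$D = 2862$ ($D = 53 \left(-5 - -4\right) \left(-54\right) = 53 \left(-5 + 4\right) \left(-54\right) = 53 \left(-1\right) \left(-54\right) = \left(-53\right) \left(-54\right) = 2862$)
$\frac{1}{D - 413228} = \frac{1}{2862 - 413228} = \frac{1}{-410366} = - \frac{1}{410366}$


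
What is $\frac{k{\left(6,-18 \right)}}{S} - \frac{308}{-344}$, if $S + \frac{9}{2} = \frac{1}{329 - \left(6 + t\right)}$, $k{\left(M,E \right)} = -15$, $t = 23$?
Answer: $\frac{490873}{116014} \approx 4.2312$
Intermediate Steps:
$S = - \frac{1349}{300}$ ($S = - \frac{9}{2} + \frac{1}{329 - 29} = - \frac{9}{2} + \frac{1}{300} = - \frac{1349}{300} \approx -4.4967$)
$\frac{k{\left(6,-18 \right)}}{S} - \frac{308}{-344} = - \frac{15}{- \frac{1349}{300}} - \frac{308}{-344} = \left(-15\right) \left(- \frac{300}{1349}\right) - - \frac{77}{86} = \frac{4500}{1349} + \frac{77}{86} = \frac{490873}{116014}$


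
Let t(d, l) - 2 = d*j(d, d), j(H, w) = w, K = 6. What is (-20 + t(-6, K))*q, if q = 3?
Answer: 54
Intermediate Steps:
t(d, l) = 2 + d² (t(d, l) = 2 + d*d = 2 + d²)
(-20 + t(-6, K))*q = (-20 + (2 + (-6)²))*3 = (-20 + (2 + 36))*3 = (-20 + 38)*3 = 18*3 = 54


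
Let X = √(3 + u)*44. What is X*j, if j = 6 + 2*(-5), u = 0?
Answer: -176*√3 ≈ -304.84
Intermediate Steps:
X = 44*√3 (X = √(3 + 0)*44 = √3*44 = 44*√3 ≈ 76.210)
j = -4 (j = 6 - 10 = -4)
X*j = (44*√3)*(-4) = -176*√3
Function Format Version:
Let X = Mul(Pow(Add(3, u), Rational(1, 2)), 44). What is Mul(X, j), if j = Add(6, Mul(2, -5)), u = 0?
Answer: Mul(-176, Pow(3, Rational(1, 2))) ≈ -304.84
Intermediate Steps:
X = Mul(44, Pow(3, Rational(1, 2))) (X = Mul(Pow(Add(3, 0), Rational(1, 2)), 44) = Mul(Pow(3, Rational(1, 2)), 44) = Mul(44, Pow(3, Rational(1, 2))) ≈ 76.210)
j = -4 (j = Add(6, -10) = -4)
Mul(X, j) = Mul(Mul(44, Pow(3, Rational(1, 2))), -4) = Mul(-176, Pow(3, Rational(1, 2)))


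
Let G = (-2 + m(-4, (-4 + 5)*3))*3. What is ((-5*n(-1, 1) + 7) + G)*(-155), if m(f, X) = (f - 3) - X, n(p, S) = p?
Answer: 3720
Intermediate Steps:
m(f, X) = -3 + f - X (m(f, X) = (-3 + f) - X = -3 + f - X)
G = -36 (G = (-2 + (-3 - 4 - (-4 + 5)*3))*3 = (-2 + (-3 - 4 - 3))*3 = (-2 - 10)*3 = -12*3 = -36)
((-5*n(-1, 1) + 7) + G)*(-155) = ((-5*(-1) + 7) - 36)*(-155) = ((5 + 7) - 36)*(-155) = (12 - 36)*(-155) = -24*(-155) = 3720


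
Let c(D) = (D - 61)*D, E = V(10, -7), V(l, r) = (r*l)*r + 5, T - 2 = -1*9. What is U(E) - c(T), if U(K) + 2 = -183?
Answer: -661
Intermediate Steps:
T = -7 (T = 2 - 1*9 = 2 - 9 = -7)
V(l, r) = 5 + l*r² (V(l, r) = (l*r)*r + 5 = l*r² + 5 = 5 + l*r²)
E = 495 (E = 5 + 10*(-7)² = 5 + 10*49 = 5 + 490 = 495)
U(K) = -185 (U(K) = -2 - 183 = -185)
c(D) = D*(-61 + D) (c(D) = (-61 + D)*D = D*(-61 + D))
U(E) - c(T) = -185 - (-7)*(-61 - 7) = -185 - (-7)*(-68) = -185 - 1*476 = -185 - 476 = -661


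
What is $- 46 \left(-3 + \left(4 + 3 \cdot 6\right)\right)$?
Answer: $-874$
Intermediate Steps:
$- 46 \left(-3 + \left(4 + 3 \cdot 6\right)\right) = - 46 \left(-3 + \left(4 + 18\right)\right) = - 46 \left(-3 + 22\right) = \left(-46\right) 19 = -874$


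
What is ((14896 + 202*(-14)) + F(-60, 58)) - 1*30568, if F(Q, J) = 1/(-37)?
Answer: -684501/37 ≈ -18500.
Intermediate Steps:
F(Q, J) = -1/37
((14896 + 202*(-14)) + F(-60, 58)) - 1*30568 = ((14896 + 202*(-14)) - 1/37) - 1*30568 = ((14896 - 2828) - 1/37) - 30568 = (12068 - 1/37) - 30568 = 446515/37 - 30568 = -684501/37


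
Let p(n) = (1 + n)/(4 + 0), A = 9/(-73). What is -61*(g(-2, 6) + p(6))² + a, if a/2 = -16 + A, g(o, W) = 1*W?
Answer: -4316997/1168 ≈ -3696.1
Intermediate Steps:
g(o, W) = W
A = -9/73 (A = 9*(-1/73) = -9/73 ≈ -0.12329)
p(n) = ¼ + n/4 (p(n) = (1 + n)/4 = (1 + n)*(¼) = ¼ + n/4)
a = -2354/73 (a = 2*(-16 - 9/73) = 2*(-1177/73) = -2354/73 ≈ -32.247)
-61*(g(-2, 6) + p(6))² + a = -61*(6 + (¼ + (¼)*6))² - 2354/73 = -61*(6 + (¼ + 3/2))² - 2354/73 = -61*(6 + 7/4)² - 2354/73 = -61*(31/4)² - 2354/73 = -61*961/16 - 2354/73 = -58621/16 - 2354/73 = -4316997/1168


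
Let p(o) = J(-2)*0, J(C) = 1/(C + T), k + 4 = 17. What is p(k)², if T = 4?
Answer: 0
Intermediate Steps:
k = 13 (k = -4 + 17 = 13)
J(C) = 1/(4 + C) (J(C) = 1/(C + 4) = 1/(4 + C))
p(o) = 0 (p(o) = 0/(4 - 2) = 0/2 = (½)*0 = 0)
p(k)² = 0² = 0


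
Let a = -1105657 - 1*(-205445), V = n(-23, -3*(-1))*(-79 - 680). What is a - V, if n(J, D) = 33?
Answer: -875165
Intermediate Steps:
V = -25047 (V = 33*(-79 - 680) = 33*(-759) = -25047)
a = -900212 (a = -1105657 + 205445 = -900212)
a - V = -900212 - 1*(-25047) = -900212 + 25047 = -875165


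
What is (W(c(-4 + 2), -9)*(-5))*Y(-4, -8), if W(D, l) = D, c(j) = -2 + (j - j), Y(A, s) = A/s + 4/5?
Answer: 13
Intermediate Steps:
Y(A, s) = ⅘ + A/s (Y(A, s) = A/s + 4*(⅕) = A/s + ⅘ = ⅘ + A/s)
c(j) = -2 (c(j) = -2 + 0 = -2)
(W(c(-4 + 2), -9)*(-5))*Y(-4, -8) = (-2*(-5))*(⅘ - 4/(-8)) = 10*(⅘ - 4*(-⅛)) = 10*(⅘ + ½) = 10*(13/10) = 13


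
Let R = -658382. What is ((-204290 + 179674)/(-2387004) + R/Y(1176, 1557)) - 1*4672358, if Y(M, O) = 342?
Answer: -9352637467075/2000871 ≈ -4.6743e+6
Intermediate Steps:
((-204290 + 179674)/(-2387004) + R/Y(1176, 1557)) - 1*4672358 = ((-204290 + 179674)/(-2387004) - 658382/342) - 1*4672358 = (-24616*(-1/2387004) - 658382*1/342) - 4672358 = (362/35103 - 329191/171) - 4672358 = -3851843257/2000871 - 4672358 = -9352637467075/2000871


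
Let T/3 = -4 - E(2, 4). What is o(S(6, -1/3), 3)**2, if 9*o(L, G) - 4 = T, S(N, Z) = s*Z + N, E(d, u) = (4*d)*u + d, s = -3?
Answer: 12100/81 ≈ 149.38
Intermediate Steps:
E(d, u) = d + 4*d*u (E(d, u) = 4*d*u + d = d + 4*d*u)
S(N, Z) = N - 3*Z (S(N, Z) = -3*Z + N = N - 3*Z)
T = -114 (T = 3*(-4 - 2*(1 + 4*4)) = 3*(-4 - 2*(1 + 16)) = 3*(-4 - 2*17) = 3*(-4 - 1*34) = 3*(-4 - 34) = 3*(-38) = -114)
o(L, G) = -110/9 (o(L, G) = 4/9 + (1/9)*(-114) = 4/9 - 38/3 = -110/9)
o(S(6, -1/3), 3)**2 = (-110/9)**2 = 12100/81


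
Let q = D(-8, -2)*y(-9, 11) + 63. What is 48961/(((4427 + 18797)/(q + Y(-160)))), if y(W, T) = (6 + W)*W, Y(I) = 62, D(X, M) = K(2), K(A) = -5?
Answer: -244805/11612 ≈ -21.082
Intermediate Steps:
D(X, M) = -5
y(W, T) = W*(6 + W)
q = -72 (q = -(-45)*(6 - 9) + 63 = -(-45)*(-3) + 63 = -5*27 + 63 = -135 + 63 = -72)
48961/(((4427 + 18797)/(q + Y(-160)))) = 48961/(((4427 + 18797)/(-72 + 62))) = 48961/((23224/(-10))) = 48961/((23224*(-⅒))) = 48961/(-11612/5) = 48961*(-5/11612) = -244805/11612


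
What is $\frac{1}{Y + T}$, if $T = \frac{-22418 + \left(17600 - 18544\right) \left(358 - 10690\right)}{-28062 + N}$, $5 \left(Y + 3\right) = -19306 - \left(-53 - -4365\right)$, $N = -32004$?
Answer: $- \frac{150165}{734097364} \approx -0.00020456$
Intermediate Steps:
$Y = - \frac{23633}{5}$ ($Y = -3 + \frac{-19306 - \left(-53 - -4365\right)}{5} = -3 + \frac{-19306 - \left(-53 + 4365\right)}{5} = -3 + \frac{-19306 - 4312}{5} = -3 + \frac{1}{5} \left(-23618\right) = -3 - \frac{23618}{5} = - \frac{23633}{5} \approx -4726.6$)
$T = - \frac{4865495}{30033}$ ($T = \frac{-22418 + \left(17600 - 18544\right) \left(358 - 10690\right)}{-28062 - 32004} = \frac{-22418 - -9753408}{-60066} = \left(-22418 + 9753408\right) \left(- \frac{1}{60066}\right) = 9730990 \left(- \frac{1}{60066}\right) = - \frac{4865495}{30033} \approx -162.0$)
$\frac{1}{Y + T} = \frac{1}{- \frac{23633}{5} - \frac{4865495}{30033}} = \frac{1}{- \frac{734097364}{150165}} = - \frac{150165}{734097364}$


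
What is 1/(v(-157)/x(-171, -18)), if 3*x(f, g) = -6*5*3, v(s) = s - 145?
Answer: 15/151 ≈ 0.099338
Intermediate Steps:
v(s) = -145 + s
x(f, g) = -30 (x(f, g) = (-6*5*3)/3 = (-30*3)/3 = (1/3)*(-90) = -30)
1/(v(-157)/x(-171, -18)) = 1/((-145 - 157)/(-30)) = 1/(-302*(-1/30)) = 1/(151/15) = 15/151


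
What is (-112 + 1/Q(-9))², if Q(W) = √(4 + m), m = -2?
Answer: (224 - √2)²/4 ≈ 12386.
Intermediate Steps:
Q(W) = √2 (Q(W) = √(4 - 2) = √2)
(-112 + 1/Q(-9))² = (-112 + 1/(√2))² = (-112 + √2/2)²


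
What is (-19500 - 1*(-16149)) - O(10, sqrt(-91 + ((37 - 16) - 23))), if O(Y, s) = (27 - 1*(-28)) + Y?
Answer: -3416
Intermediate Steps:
O(Y, s) = 55 + Y (O(Y, s) = (27 + 28) + Y = 55 + Y)
(-19500 - 1*(-16149)) - O(10, sqrt(-91 + ((37 - 16) - 23))) = (-19500 - 1*(-16149)) - (55 + 10) = (-19500 + 16149) - 1*65 = -3351 - 65 = -3416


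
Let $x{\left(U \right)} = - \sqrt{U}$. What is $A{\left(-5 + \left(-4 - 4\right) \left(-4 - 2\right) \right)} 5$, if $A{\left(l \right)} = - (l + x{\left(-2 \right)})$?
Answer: $-215 + 5 i \sqrt{2} \approx -215.0 + 7.0711 i$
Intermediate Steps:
$A{\left(l \right)} = - l + i \sqrt{2}$ ($A{\left(l \right)} = - (l - \sqrt{-2}) = - (l - i \sqrt{2}) = - l + i \sqrt{2}$)
$A{\left(-5 + \left(-4 - 4\right) \left(-4 - 2\right) \right)} 5 = \left(- (-5 + \left(-4 - 4\right) \left(-4 - 2\right)) + i \sqrt{2}\right) 5 = \left(- (-5 - 8 \left(-4 - 2\right)) + i \sqrt{2}\right) 5 = \left(- (-5 - -48) + i \sqrt{2}\right) 5 = \left(- (-5 + 48) + i \sqrt{2}\right) 5 = \left(\left(-1\right) 43 + i \sqrt{2}\right) 5 = \left(-43 + i \sqrt{2}\right) 5 = -215 + 5 i \sqrt{2}$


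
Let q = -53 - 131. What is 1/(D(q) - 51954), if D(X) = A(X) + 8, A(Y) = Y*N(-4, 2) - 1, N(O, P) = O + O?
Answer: -1/50475 ≈ -1.9812e-5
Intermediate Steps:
N(O, P) = 2*O
q = -184
A(Y) = -1 - 8*Y (A(Y) = Y*(2*(-4)) - 1 = Y*(-8) - 1 = -8*Y - 1 = -1 - 8*Y)
D(X) = 7 - 8*X (D(X) = (-1 - 8*X) + 8 = 7 - 8*X)
1/(D(q) - 51954) = 1/((7 - 8*(-184)) - 51954) = 1/((7 + 1472) - 51954) = 1/(1479 - 51954) = 1/(-50475) = -1/50475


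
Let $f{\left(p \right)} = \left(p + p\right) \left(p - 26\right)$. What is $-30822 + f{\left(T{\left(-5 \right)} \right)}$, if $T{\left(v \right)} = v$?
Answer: $-30512$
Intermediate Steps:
$f{\left(p \right)} = 2 p \left(-26 + p\right)$
$-30822 + f{\left(T{\left(-5 \right)} \right)} = -30822 + 2 \left(-5\right) \left(-26 - 5\right) = -30822 + 2 \left(-5\right) \left(-31\right) = -30822 + 310 = -30512$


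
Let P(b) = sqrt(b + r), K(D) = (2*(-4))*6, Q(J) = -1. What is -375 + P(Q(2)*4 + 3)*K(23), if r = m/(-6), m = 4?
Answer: -375 - 16*I*sqrt(15) ≈ -375.0 - 61.968*I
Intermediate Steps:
r = -2/3 (r = 4/(-6) = 4*(-1/6) = -2/3 ≈ -0.66667)
K(D) = -48 (K(D) = -8*6 = -48)
P(b) = sqrt(-2/3 + b) (P(b) = sqrt(b - 2/3) = sqrt(-2/3 + b))
-375 + P(Q(2)*4 + 3)*K(23) = -375 + (sqrt(-6 + 9*(-1*4 + 3))/3)*(-48) = -375 + (sqrt(-6 + 9*(-4 + 3))/3)*(-48) = -375 + (sqrt(-6 + 9*(-1))/3)*(-48) = -375 + (sqrt(-6 - 9)/3)*(-48) = -375 + (sqrt(-15)/3)*(-48) = -375 + ((I*sqrt(15))/3)*(-48) = -375 + (I*sqrt(15)/3)*(-48) = -375 - 16*I*sqrt(15)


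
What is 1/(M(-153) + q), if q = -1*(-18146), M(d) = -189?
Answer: 1/17957 ≈ 5.5689e-5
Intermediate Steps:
q = 18146
1/(M(-153) + q) = 1/(-189 + 18146) = 1/17957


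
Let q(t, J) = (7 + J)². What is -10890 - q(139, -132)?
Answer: -26515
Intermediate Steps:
-10890 - q(139, -132) = -10890 - (7 - 132)² = -10890 - 1*(-125)² = -10890 - 1*15625 = -10890 - 15625 = -26515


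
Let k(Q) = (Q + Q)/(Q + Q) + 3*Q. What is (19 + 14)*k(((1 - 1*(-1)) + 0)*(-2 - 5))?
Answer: -1353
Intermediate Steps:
k(Q) = 1 + 3*Q (k(Q) = (2*Q)/((2*Q)) + 3*Q = (2*Q)*(1/(2*Q)) + 3*Q = 1 + 3*Q)
(19 + 14)*k(((1 - 1*(-1)) + 0)*(-2 - 5)) = (19 + 14)*(1 + 3*(((1 - 1*(-1)) + 0)*(-2 - 5))) = 33*(1 + 3*(((1 + 1) + 0)*(-7))) = 33*(1 + 3*((2 + 0)*(-7))) = 33*(1 + 3*(2*(-7))) = 33*(1 + 3*(-14)) = 33*(1 - 42) = 33*(-41) = -1353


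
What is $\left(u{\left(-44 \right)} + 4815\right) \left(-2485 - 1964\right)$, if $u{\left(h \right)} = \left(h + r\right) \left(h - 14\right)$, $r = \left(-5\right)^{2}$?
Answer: $-26324733$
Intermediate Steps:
$r = 25$
$u{\left(h \right)} = \left(-14 + h\right) \left(25 + h\right)$ ($u{\left(h \right)} = \left(h + 25\right) \left(h - 14\right) = \left(25 + h\right) \left(-14 + h\right) = \left(-14 + h\right) \left(25 + h\right)$)
$\left(u{\left(-44 \right)} + 4815\right) \left(-2485 - 1964\right) = \left(\left(-350 + \left(-44\right)^{2} + 11 \left(-44\right)\right) + 4815\right) \left(-2485 - 1964\right) = \left(\left(-350 + 1936 - 484\right) + 4815\right) \left(-4449\right) = \left(1102 + 4815\right) \left(-4449\right) = 5917 \left(-4449\right) = -26324733$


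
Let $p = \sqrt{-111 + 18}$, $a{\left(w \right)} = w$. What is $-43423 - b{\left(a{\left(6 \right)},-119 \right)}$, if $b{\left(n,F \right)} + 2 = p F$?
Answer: $-43421 + 119 i \sqrt{93} \approx -43421.0 + 1147.6 i$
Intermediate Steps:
$p = i \sqrt{93}$ ($p = \sqrt{-93} = i \sqrt{93} \approx 9.6436 i$)
$b{\left(n,F \right)} = -2 + i F \sqrt{93}$ ($b{\left(n,F \right)} = -2 + i \sqrt{93} F = -2 + i F \sqrt{93}$)
$-43423 - b{\left(a{\left(6 \right)},-119 \right)} = -43423 - \left(-2 + i \left(-119\right) \sqrt{93}\right) = -43423 - \left(-2 - 119 i \sqrt{93}\right) = -43423 + \left(2 + 119 i \sqrt{93}\right) = -43421 + 119 i \sqrt{93}$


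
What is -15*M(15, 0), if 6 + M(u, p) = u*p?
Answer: 90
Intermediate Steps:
M(u, p) = -6 + p*u (M(u, p) = -6 + u*p = -6 + p*u)
-15*M(15, 0) = -15*(-6 + 0*15) = -15*(-6 + 0) = -15*(-6) = 90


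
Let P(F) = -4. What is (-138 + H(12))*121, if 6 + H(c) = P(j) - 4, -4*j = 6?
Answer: -18392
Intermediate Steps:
j = -3/2 (j = -¼*6 = -3/2 ≈ -1.5000)
H(c) = -14 (H(c) = -6 + (-4 - 4) = -6 - 8 = -14)
(-138 + H(12))*121 = (-138 - 14)*121 = -152*121 = -18392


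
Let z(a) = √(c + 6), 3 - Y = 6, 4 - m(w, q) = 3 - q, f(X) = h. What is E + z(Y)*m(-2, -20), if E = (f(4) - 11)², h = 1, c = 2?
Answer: 100 - 38*√2 ≈ 46.260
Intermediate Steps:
f(X) = 1
m(w, q) = 1 + q (m(w, q) = 4 - (3 - q) = 4 + (-3 + q) = 1 + q)
Y = -3 (Y = 3 - 1*6 = 3 - 6 = -3)
z(a) = 2*√2 (z(a) = √(2 + 6) = √8 = 2*√2)
E = 100 (E = (1 - 11)² = (-10)² = 100)
E + z(Y)*m(-2, -20) = 100 + (2*√2)*(1 - 20) = 100 + (2*√2)*(-19) = 100 - 38*√2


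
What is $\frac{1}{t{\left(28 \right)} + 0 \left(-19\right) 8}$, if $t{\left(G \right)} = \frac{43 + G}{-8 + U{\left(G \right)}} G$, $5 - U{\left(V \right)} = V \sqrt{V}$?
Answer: $- \frac{3}{1988} - \frac{2 \sqrt{7}}{71} \approx -0.076037$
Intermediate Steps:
$U{\left(V \right)} = 5 - V^{\frac{3}{2}}$ ($U{\left(V \right)} = 5 - V \sqrt{V} = 5 - V^{\frac{3}{2}}$)
$t{\left(G \right)} = \frac{G \left(43 + G\right)}{-3 - G^{\frac{3}{2}}}$ ($t{\left(G \right)} = \frac{43 + G}{-8 - \left(-5 + G^{\frac{3}{2}}\right)} G = \frac{43 + G}{-3 - G^{\frac{3}{2}}} G = \frac{G \left(43 + G\right)}{-3 - G^{\frac{3}{2}}}$)
$\frac{1}{t{\left(28 \right)} + 0 \left(-19\right) 8} = \frac{1}{\left(-1\right) 28 \frac{1}{3 + 28^{\frac{3}{2}}} \left(43 + 28\right) + 0 \left(-19\right) 8} = \frac{1}{\left(-1\right) 28 \frac{1}{3 + 56 \sqrt{7}} \cdot 71 + 0 \cdot 8} = \frac{1}{- \frac{1988}{3 + 56 \sqrt{7}} + 0} = \frac{1}{\left(-1988\right) \frac{1}{3 + 56 \sqrt{7}}} = - \frac{3}{1988} - \frac{2 \sqrt{7}}{71}$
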